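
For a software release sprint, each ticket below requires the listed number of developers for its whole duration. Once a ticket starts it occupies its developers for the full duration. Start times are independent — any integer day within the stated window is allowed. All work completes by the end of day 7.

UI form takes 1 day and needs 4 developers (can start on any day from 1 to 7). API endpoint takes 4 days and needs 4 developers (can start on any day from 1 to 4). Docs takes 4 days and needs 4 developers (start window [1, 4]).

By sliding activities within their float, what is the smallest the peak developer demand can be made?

8

Early-start (UI form@1, API endpoint@1, Docs@1) gives peak 12: d1:12  d2:8  d3:8  d4:8  d5:0  d6:0  d7:0.
Shift Docs→2.
Schedule UI form@1, API endpoint@1, Docs@2: d1:8  d2:8  d3:8  d4:8  d5:4  d6:0  d7:0 — peak 8.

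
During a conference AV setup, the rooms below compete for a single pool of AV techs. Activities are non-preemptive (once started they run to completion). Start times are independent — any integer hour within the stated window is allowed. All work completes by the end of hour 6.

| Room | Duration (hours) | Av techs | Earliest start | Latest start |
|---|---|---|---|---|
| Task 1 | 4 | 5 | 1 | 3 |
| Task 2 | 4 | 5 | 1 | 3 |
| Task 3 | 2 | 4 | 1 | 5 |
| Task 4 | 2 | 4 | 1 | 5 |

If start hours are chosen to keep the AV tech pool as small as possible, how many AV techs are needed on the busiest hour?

Early-start (Task 1@1, Task 2@1, Task 3@1, Task 4@1) gives peak 18: h1:18  h2:18  h3:10  h4:10  h5:0  h6:0.
Shift Task 3→5, Task 4→5.
Schedule Task 1@1, Task 2@1, Task 3@5, Task 4@5: h1:10  h2:10  h3:10  h4:10  h5:8  h6:8 — peak 10.
Total AV tech-hours = 56 over 6 hours ⇒ peak ≥ ⌈56/6⌉ = 10, so 10 is optimal.

10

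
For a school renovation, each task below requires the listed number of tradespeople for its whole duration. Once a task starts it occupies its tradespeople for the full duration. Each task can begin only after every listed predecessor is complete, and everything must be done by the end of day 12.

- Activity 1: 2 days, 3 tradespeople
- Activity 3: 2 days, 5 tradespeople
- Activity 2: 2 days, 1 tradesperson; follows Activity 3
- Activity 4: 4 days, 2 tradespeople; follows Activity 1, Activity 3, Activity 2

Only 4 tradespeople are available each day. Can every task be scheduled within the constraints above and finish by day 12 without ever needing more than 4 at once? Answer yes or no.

no

The minimum achievable peak is 5; 4 < 5, so no feasible schedule stays within the cap.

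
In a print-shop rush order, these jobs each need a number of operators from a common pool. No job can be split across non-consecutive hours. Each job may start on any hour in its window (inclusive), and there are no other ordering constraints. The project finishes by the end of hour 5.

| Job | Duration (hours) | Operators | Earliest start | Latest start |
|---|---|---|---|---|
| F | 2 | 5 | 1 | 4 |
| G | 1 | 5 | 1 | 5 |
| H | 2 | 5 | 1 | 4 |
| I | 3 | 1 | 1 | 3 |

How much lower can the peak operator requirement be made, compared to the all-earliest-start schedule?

Early-start peak: h1:16  h2:11  h3:1  h4:0  h5:0 ⇒ 16.
Leveled (F@1, G@3, H@4, I@1): h1:6  h2:6  h3:6  h4:5  h5:5 ⇒ 6.
Reduction 16 − 6 = 10.

10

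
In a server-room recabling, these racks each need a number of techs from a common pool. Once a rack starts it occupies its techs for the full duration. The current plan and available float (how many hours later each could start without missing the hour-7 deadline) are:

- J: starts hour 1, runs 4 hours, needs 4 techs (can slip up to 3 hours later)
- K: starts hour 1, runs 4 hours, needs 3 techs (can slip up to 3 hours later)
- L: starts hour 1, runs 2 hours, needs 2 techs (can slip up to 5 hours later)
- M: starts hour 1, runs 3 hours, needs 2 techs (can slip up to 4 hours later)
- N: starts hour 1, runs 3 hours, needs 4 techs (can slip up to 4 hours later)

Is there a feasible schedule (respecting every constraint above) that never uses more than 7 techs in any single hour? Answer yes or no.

Total tech-hours = 50; over 7 hours the average is 50/7 > 7, so some hour must exceed 7.

no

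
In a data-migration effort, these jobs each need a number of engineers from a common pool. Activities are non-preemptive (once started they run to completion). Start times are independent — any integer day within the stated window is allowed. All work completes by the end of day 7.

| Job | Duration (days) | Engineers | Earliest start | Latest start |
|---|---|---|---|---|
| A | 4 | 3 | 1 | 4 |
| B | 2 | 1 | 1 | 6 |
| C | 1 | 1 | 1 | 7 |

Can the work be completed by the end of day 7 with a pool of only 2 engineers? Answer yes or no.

no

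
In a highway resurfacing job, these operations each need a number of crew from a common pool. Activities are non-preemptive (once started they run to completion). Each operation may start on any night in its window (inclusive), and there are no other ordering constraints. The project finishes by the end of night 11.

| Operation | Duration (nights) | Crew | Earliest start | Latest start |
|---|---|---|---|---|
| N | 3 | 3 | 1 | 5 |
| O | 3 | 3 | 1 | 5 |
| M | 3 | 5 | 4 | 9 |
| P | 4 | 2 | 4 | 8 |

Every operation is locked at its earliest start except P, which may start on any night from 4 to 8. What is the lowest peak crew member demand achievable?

P@4: n1:6  n2:6  n3:6  n4:7  n5:7  n6:7  n7:2  n8:0  n9:0  n10:0  n11:0 → peak 7
P@5: n1:6  n2:6  n3:6  n4:5  n5:7  n6:7  n7:2  n8:2  n9:0  n10:0  n11:0 → peak 7
P@6: n1:6  n2:6  n3:6  n4:5  n5:5  n6:7  n7:2  n8:2  n9:2  n10:0  n11:0 → peak 7
P@7: n1:6  n2:6  n3:6  n4:5  n5:5  n6:5  n7:2  n8:2  n9:2  n10:2  n11:0 → peak 6
P@8: n1:6  n2:6  n3:6  n4:5  n5:5  n6:5  n7:0  n8:2  n9:2  n10:2  n11:2 → peak 6
Best is P@7, peak 6.

6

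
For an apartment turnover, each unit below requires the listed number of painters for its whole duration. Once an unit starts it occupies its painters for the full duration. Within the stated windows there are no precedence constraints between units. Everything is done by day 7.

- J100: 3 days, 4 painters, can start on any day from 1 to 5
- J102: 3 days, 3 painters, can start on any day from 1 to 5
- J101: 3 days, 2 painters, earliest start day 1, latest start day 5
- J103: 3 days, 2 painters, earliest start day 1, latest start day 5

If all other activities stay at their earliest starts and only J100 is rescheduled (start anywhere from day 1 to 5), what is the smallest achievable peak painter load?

J100@1: d1:11  d2:11  d3:11  d4:0  d5:0  d6:0  d7:0 → peak 11
J100@2: d1:7  d2:11  d3:11  d4:4  d5:0  d6:0  d7:0 → peak 11
J100@3: d1:7  d2:7  d3:11  d4:4  d5:4  d6:0  d7:0 → peak 11
J100@4: d1:7  d2:7  d3:7  d4:4  d5:4  d6:4  d7:0 → peak 7
J100@5: d1:7  d2:7  d3:7  d4:0  d5:4  d6:4  d7:4 → peak 7
Best is J100@4, peak 7.

7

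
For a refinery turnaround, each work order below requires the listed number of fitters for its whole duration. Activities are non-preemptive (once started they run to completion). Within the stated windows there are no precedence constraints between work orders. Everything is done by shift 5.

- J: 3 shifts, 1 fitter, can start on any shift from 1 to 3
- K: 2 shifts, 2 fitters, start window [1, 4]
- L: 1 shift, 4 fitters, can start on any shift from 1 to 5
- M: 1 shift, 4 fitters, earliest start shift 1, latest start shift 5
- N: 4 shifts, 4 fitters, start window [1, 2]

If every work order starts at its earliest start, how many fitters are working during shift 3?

5

At early start, shift 3 has: J, N.
Demand: 1 + 4 = 5.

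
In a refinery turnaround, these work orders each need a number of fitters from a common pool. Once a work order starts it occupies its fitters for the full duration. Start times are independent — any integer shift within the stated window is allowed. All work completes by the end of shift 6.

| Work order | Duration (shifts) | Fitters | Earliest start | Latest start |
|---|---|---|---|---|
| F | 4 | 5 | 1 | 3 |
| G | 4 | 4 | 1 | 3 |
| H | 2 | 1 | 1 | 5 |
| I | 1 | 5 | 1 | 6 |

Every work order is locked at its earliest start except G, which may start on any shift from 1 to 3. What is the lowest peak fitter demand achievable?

G@1: s1:15  s2:10  s3:9  s4:9  s5:0  s6:0 → peak 15
G@2: s1:11  s2:10  s3:9  s4:9  s5:4  s6:0 → peak 11
G@3: s1:11  s2:6  s3:9  s4:9  s5:4  s6:4 → peak 11
Best is G@2, peak 11.

11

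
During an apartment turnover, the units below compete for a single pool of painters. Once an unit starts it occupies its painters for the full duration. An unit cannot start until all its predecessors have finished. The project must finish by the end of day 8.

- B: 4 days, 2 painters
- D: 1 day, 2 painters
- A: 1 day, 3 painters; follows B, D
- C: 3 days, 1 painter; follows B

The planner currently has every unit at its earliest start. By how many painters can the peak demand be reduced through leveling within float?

1

Early-start peak: d1:4  d2:2  d3:2  d4:2  d5:4  d6:1  d7:1  d8:0 ⇒ 4.
Leveled (B@1, D@5, A@8, C@5): d1:2  d2:2  d3:2  d4:2  d5:3  d6:1  d7:1  d8:3 ⇒ 3.
Reduction 4 − 3 = 1.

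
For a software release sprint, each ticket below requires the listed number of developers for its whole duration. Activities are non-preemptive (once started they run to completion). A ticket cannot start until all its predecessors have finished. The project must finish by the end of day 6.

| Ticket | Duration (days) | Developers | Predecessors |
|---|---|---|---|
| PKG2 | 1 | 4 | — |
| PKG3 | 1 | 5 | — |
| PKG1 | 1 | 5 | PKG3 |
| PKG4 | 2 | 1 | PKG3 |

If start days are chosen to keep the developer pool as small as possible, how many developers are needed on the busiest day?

Early-start (PKG2@1, PKG3@1, PKG1@2, PKG4@2) gives peak 9: d1:9  d2:6  d3:1  d4:0  d5:0  d6:0.
Shift PKG3→2, PKG1→3, PKG4→4.
Schedule PKG2@1, PKG3@2, PKG1@3, PKG4@4: d1:4  d2:5  d3:5  d4:1  d5:1  d6:0 — peak 5.

5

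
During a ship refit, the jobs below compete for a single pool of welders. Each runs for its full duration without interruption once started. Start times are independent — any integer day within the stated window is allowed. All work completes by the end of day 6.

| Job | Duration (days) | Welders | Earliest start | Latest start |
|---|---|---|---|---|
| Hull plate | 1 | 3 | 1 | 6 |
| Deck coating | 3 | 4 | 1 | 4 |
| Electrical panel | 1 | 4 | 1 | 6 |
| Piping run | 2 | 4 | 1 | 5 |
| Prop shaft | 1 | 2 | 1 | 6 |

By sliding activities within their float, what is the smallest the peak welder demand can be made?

7

Early-start (Hull plate@1, Deck coating@1, Electrical panel@1, Piping run@1, Prop shaft@1) gives peak 17: d1:17  d2:8  d3:4  d4:0  d5:0  d6:0.
Shift Electrical panel→4, Piping run→5, Prop shaft→2.
Schedule Hull plate@1, Deck coating@1, Electrical panel@4, Piping run@5, Prop shaft@2: d1:7  d2:6  d3:4  d4:4  d5:4  d6:4 — peak 7.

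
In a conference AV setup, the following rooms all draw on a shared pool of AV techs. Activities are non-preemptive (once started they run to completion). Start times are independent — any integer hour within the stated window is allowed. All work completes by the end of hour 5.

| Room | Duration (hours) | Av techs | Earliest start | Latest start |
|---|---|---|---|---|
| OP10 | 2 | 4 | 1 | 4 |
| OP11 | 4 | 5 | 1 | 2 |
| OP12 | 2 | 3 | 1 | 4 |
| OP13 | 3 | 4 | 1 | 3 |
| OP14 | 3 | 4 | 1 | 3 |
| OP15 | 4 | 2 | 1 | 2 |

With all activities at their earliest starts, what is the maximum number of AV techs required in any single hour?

Early-start schedule: OP10@1, OP11@1, OP12@1, OP13@1, OP14@1, OP15@1.
Load per hour: hour 1: 22, hour 2: 22, hour 3: 15, hour 4: 7, hour 5: 0.
Peak is 22.

22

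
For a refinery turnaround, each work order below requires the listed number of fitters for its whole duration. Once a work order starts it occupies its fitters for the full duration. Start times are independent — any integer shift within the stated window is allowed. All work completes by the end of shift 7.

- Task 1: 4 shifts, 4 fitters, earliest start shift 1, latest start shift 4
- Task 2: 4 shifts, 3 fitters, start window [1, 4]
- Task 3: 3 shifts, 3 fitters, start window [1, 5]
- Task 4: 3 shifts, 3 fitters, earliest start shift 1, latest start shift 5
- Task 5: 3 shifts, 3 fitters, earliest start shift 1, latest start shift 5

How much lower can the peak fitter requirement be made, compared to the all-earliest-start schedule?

7

Early-start peak: s1:16  s2:16  s3:16  s4:7  s5:0  s6:0  s7:0 ⇒ 16.
Leveled (Task 1@1, Task 2@1, Task 3@5, Task 4@5, Task 5@5): s1:7  s2:7  s3:7  s4:7  s5:9  s6:9  s7:9 ⇒ 9.
Reduction 16 − 9 = 7.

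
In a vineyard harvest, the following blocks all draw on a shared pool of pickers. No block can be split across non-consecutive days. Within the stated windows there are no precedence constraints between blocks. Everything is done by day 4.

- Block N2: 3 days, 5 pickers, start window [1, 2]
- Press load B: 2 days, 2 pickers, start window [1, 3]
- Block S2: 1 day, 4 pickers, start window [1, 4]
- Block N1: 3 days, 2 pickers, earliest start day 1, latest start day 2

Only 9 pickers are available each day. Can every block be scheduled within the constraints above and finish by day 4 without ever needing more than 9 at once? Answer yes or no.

yes

Schedule Block N2@1, Press load B@1, Block S2@4, Block N1@1: d1:9  d2:9  d3:7  d4:4 — peak 9 ≤ 9.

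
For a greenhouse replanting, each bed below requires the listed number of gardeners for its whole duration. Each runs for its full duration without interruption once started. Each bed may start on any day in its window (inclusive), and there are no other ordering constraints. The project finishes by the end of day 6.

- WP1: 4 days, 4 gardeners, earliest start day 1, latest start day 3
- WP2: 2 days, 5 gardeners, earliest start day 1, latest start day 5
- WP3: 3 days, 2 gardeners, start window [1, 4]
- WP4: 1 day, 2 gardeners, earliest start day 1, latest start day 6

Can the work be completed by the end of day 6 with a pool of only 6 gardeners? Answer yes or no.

yes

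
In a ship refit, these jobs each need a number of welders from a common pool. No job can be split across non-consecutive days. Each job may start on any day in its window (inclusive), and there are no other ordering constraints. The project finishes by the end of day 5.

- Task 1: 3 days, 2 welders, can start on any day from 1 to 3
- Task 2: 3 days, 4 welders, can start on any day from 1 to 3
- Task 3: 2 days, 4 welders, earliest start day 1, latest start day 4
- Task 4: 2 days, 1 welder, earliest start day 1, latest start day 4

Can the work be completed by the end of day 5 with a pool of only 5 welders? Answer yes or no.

no

Total welder-days = 28; over 5 days the average is 28/5 > 5, so some day must exceed 5.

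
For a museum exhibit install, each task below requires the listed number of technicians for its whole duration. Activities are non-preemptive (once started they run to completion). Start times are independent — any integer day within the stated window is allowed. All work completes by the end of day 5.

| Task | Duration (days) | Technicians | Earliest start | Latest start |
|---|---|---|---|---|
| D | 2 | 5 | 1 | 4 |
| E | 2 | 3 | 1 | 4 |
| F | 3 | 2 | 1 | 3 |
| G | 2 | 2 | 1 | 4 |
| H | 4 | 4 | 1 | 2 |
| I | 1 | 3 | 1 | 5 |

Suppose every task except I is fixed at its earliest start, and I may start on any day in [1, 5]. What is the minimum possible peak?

I@1: d1:19  d2:16  d3:6  d4:4  d5:0 → peak 19
I@2: d1:16  d2:19  d3:6  d4:4  d5:0 → peak 19
I@3: d1:16  d2:16  d3:9  d4:4  d5:0 → peak 16
I@4: d1:16  d2:16  d3:6  d4:7  d5:0 → peak 16
I@5: d1:16  d2:16  d3:6  d4:4  d5:3 → peak 16
Best is I@3, peak 16.

16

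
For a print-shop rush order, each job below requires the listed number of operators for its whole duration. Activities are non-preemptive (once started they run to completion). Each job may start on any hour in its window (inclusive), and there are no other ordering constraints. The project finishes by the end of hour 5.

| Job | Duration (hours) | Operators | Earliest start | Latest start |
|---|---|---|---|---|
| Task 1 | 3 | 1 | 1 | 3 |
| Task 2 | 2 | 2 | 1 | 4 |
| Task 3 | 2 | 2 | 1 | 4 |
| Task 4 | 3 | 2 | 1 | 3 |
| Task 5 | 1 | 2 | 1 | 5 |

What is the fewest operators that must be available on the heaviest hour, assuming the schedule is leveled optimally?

5

Early-start (Task 1@1, Task 2@1, Task 3@1, Task 4@1, Task 5@1) gives peak 9: h1:9  h2:7  h3:3  h4:0  h5:0.
Shift Task 4→3, Task 5→3.
Schedule Task 1@1, Task 2@1, Task 3@1, Task 4@3, Task 5@3: h1:5  h2:5  h3:5  h4:2  h5:2 — peak 5.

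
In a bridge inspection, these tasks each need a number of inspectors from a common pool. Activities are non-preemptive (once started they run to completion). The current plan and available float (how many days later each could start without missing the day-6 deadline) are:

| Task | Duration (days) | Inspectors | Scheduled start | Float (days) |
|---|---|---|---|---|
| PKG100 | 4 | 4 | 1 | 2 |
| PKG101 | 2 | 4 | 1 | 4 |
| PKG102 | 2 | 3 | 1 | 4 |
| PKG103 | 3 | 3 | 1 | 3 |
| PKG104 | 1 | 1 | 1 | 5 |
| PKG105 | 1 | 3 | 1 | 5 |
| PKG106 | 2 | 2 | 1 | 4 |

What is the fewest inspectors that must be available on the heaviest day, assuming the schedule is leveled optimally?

8

Early-start (PKG100@1, PKG101@1, PKG102@1, PKG103@1, PKG104@1, PKG105@1, PKG106@1) gives peak 20: d1:20  d2:16  d3:7  d4:4  d5:0  d6:0.
Shift PKG102→5, PKG103→3, PKG104→3, PKG105→6, PKG106→5.
Schedule PKG100@1, PKG101@1, PKG102@5, PKG103@3, PKG104@3, PKG105@6, PKG106@5: d1:8  d2:8  d3:8  d4:7  d5:8  d6:8 — peak 8.
Total inspector-days = 47 over 6 days ⇒ peak ≥ ⌈47/6⌉ = 8, so 8 is optimal.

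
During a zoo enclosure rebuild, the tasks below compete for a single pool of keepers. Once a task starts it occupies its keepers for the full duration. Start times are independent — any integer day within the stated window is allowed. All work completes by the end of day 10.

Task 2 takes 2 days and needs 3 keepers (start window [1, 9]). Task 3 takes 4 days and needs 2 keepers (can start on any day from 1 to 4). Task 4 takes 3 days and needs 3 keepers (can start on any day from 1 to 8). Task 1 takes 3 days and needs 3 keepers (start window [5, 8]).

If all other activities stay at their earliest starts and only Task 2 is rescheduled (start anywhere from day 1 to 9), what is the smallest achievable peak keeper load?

Task 2@1: d1:8  d2:8  d3:5  d4:2  d5:3  d6:3  d7:3  d8:0  d9:0  d10:0 → peak 8
Task 2@2: d1:5  d2:8  d3:8  d4:2  d5:3  d6:3  d7:3  d8:0  d9:0  d10:0 → peak 8
Task 2@3: d1:5  d2:5  d3:8  d4:5  d5:3  d6:3  d7:3  d8:0  d9:0  d10:0 → peak 8
Task 2@4: d1:5  d2:5  d3:5  d4:5  d5:6  d6:3  d7:3  d8:0  d9:0  d10:0 → peak 6
Task 2@5: d1:5  d2:5  d3:5  d4:2  d5:6  d6:6  d7:3  d8:0  d9:0  d10:0 → peak 6
Task 2@6: d1:5  d2:5  d3:5  d4:2  d5:3  d6:6  d7:6  d8:0  d9:0  d10:0 → peak 6
Task 2@7: d1:5  d2:5  d3:5  d4:2  d5:3  d6:3  d7:6  d8:3  d9:0  d10:0 → peak 6
Task 2@8: d1:5  d2:5  d3:5  d4:2  d5:3  d6:3  d7:3  d8:3  d9:3  d10:0 → peak 5
Task 2@9: d1:5  d2:5  d3:5  d4:2  d5:3  d6:3  d7:3  d8:0  d9:3  d10:3 → peak 5
Best is Task 2@8, peak 5.

5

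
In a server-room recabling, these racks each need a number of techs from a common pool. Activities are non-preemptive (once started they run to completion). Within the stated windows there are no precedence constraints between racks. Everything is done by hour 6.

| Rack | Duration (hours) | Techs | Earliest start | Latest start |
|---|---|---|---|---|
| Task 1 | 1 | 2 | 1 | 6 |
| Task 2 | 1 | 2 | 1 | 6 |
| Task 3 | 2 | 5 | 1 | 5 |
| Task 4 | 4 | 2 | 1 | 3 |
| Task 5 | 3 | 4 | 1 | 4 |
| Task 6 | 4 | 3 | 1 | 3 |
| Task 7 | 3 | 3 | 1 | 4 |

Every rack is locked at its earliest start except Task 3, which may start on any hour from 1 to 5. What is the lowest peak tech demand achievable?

16

Task 3@1: h1:21  h2:17  h3:12  h4:5  h5:0  h6:0 → peak 21
Task 3@2: h1:16  h2:17  h3:17  h4:5  h5:0  h6:0 → peak 17
Task 3@3: h1:16  h2:12  h3:17  h4:10  h5:0  h6:0 → peak 17
Task 3@4: h1:16  h2:12  h3:12  h4:10  h5:5  h6:0 → peak 16
Task 3@5: h1:16  h2:12  h3:12  h4:5  h5:5  h6:5 → peak 16
Best is Task 3@4, peak 16.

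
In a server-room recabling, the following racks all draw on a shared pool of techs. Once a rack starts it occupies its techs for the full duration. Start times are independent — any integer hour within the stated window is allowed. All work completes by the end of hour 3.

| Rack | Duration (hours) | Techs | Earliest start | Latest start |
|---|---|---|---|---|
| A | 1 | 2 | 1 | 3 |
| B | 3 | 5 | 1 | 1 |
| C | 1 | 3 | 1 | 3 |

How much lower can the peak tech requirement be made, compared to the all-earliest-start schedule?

Early-start peak: h1:10  h2:5  h3:5 ⇒ 10.
Leveled (A@1, B@1, C@2): h1:7  h2:8  h3:5 ⇒ 8.
Reduction 10 − 8 = 2.

2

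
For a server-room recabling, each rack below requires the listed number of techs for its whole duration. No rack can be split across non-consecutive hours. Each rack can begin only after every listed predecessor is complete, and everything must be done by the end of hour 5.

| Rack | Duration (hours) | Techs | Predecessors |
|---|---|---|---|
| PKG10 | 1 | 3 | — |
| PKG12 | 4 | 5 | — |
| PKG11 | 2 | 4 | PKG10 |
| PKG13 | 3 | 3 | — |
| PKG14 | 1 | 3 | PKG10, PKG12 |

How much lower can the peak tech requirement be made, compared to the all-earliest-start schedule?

Early-start peak: h1:11  h2:12  h3:12  h4:5  h5:3 ⇒ 12.
Leveled (PKG10@1, PKG12@1, PKG11@4, PKG13@1, PKG14@5): h1:11  h2:8  h3:8  h4:9  h5:7 ⇒ 11.
Reduction 12 − 11 = 1.

1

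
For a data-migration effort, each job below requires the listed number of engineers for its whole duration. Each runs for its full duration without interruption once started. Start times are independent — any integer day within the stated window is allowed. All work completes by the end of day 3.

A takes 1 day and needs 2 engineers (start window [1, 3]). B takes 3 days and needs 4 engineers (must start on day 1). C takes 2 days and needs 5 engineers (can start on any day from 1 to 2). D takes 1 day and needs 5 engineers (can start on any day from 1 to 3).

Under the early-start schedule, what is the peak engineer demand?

Early-start schedule: A@1, B@1, C@1, D@1.
Load per day: day 1: 16, day 2: 9, day 3: 4.
Peak is 16.

16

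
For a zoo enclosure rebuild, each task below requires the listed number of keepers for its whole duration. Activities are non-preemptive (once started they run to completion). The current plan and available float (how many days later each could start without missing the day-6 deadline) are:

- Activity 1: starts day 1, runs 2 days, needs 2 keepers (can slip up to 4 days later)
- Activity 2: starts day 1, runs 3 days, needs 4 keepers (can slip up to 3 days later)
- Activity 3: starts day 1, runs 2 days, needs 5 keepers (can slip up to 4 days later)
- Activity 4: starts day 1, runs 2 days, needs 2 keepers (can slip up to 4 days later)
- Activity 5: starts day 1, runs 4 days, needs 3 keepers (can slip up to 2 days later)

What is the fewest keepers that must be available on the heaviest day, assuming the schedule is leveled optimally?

Early-start (Activity 1@1, Activity 2@1, Activity 3@1, Activity 4@1, Activity 5@1) gives peak 16: d1:16  d2:16  d3:7  d4:3  d5:0  d6:0.
Shift Activity 3→4, Activity 5→3.
Schedule Activity 1@1, Activity 2@1, Activity 3@4, Activity 4@1, Activity 5@3: d1:8  d2:8  d3:7  d4:8  d5:8  d6:3 — peak 8.

8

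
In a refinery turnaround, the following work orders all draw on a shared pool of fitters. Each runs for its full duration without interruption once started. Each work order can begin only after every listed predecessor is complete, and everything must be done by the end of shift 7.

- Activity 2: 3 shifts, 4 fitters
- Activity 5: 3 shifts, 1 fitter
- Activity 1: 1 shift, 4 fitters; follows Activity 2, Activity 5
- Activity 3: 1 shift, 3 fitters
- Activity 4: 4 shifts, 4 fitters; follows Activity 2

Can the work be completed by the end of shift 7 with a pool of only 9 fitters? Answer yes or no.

Schedule Activity 2@1, Activity 5@1, Activity 1@4, Activity 3@1, Activity 4@4: s1:8  s2:5  s3:5  s4:8  s5:4  s6:4  s7:4 — peak 8 ≤ 9.

yes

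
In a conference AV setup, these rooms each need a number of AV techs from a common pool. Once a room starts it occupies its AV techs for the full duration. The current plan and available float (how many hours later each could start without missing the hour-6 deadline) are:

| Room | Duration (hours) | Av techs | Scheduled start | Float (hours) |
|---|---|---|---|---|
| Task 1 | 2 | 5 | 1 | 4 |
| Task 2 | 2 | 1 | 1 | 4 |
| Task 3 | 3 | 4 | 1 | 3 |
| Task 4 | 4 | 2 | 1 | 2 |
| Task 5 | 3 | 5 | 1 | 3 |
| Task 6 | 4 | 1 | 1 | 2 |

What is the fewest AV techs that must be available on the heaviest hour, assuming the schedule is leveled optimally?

9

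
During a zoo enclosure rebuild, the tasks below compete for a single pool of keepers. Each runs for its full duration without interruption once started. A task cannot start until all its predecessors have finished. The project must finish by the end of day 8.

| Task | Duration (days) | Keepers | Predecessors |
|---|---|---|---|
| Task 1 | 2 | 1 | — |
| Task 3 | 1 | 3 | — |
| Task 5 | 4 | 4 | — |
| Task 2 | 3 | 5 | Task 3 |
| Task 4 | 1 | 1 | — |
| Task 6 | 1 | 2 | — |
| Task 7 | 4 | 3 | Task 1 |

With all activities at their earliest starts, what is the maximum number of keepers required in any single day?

Early-start schedule: Task 1@1, Task 3@1, Task 5@1, Task 2@2, Task 4@1, Task 6@1, Task 7@3.
Load per day: day 1: 11, day 2: 10, day 3: 12, day 4: 12, day 5: 3, day 6: 3, day 7: 0, day 8: 0.
Peak is 12.

12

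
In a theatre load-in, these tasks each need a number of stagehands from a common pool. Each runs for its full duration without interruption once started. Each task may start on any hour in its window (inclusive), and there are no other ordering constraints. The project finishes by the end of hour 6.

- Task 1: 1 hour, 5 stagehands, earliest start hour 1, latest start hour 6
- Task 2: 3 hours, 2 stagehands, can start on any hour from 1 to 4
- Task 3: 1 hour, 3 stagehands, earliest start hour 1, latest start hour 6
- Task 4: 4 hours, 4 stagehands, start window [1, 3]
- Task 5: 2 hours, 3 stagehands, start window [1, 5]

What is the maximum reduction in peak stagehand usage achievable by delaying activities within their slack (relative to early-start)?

Early-start peak: h1:17  h2:9  h3:6  h4:4  h5:0  h6:0 ⇒ 17.
Leveled (Task 1@1, Task 2@1, Task 3@2, Task 4@3, Task 5@4): h1:7  h2:5  h3:6  h4:7  h5:7  h6:4 ⇒ 7.
Reduction 17 − 7 = 10.

10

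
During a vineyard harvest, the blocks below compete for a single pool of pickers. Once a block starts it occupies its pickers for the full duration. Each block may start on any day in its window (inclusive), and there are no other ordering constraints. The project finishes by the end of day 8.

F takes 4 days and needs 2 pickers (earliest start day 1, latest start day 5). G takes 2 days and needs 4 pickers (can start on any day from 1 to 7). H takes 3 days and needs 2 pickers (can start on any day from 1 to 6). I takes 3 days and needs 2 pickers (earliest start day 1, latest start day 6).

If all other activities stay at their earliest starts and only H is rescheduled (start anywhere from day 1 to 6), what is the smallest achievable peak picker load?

H@1: d1:10  d2:10  d3:6  d4:2  d5:0  d6:0  d7:0  d8:0 → peak 10
H@2: d1:8  d2:10  d3:6  d4:4  d5:0  d6:0  d7:0  d8:0 → peak 10
H@3: d1:8  d2:8  d3:6  d4:4  d5:2  d6:0  d7:0  d8:0 → peak 8
H@4: d1:8  d2:8  d3:4  d4:4  d5:2  d6:2  d7:0  d8:0 → peak 8
H@5: d1:8  d2:8  d3:4  d4:2  d5:2  d6:2  d7:2  d8:0 → peak 8
H@6: d1:8  d2:8  d3:4  d4:2  d5:0  d6:2  d7:2  d8:2 → peak 8
Best is H@3, peak 8.

8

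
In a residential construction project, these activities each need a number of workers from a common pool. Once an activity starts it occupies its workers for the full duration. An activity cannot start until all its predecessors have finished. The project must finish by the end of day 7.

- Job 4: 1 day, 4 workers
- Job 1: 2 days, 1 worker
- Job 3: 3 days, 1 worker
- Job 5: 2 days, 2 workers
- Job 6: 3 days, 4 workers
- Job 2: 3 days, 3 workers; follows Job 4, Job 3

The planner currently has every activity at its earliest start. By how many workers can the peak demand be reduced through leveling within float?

Early-start peak: d1:12  d2:8  d3:5  d4:3  d5:3  d6:3  d7:0 ⇒ 12.
Leveled (Job 4@1, Job 1@4, Job 3@1, Job 5@6, Job 6@2, Job 2@5): d1:5  d2:5  d3:5  d4:5  d5:4  d6:5  d7:5 ⇒ 5.
Reduction 12 − 5 = 7.

7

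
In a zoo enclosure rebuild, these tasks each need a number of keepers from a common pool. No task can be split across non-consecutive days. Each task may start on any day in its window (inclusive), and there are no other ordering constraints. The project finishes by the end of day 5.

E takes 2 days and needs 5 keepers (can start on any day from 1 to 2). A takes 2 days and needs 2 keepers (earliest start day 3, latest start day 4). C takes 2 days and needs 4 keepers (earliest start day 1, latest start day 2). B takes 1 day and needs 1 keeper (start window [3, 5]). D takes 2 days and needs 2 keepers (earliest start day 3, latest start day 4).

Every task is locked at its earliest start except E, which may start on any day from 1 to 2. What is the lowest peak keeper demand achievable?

9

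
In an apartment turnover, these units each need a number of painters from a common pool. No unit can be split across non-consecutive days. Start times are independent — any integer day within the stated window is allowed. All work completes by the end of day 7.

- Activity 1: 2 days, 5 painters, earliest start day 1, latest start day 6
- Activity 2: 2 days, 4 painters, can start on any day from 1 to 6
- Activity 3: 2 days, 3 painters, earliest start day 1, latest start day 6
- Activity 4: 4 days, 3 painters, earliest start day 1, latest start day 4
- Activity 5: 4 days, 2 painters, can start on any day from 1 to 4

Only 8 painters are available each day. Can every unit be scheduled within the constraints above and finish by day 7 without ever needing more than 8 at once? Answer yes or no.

Schedule Activity 1@1, Activity 2@5, Activity 3@3, Activity 4@1, Activity 5@3: d1:8  d2:8  d3:8  d4:8  d5:6  d6:6  d7:0 — peak 8 ≤ 8.

yes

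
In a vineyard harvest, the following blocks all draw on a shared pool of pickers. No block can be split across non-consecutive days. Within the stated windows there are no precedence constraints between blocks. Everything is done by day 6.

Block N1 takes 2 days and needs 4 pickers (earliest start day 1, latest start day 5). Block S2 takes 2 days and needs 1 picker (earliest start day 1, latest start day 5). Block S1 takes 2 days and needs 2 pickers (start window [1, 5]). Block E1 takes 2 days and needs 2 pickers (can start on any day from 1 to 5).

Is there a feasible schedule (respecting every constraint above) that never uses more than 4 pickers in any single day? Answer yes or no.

yes

Schedule Block N1@1, Block S2@3, Block S1@3, Block E1@5: d1:4  d2:4  d3:3  d4:3  d5:2  d6:2 — peak 4 ≤ 4.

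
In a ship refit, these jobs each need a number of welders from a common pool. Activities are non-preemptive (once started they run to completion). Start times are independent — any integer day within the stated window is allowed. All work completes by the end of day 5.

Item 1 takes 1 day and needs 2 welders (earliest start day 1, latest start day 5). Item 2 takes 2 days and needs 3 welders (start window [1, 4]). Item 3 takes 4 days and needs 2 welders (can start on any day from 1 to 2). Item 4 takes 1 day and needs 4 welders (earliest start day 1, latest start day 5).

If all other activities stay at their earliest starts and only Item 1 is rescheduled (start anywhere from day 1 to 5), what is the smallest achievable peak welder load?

Item 1@1: d1:11  d2:5  d3:2  d4:2  d5:0 → peak 11
Item 1@2: d1:9  d2:7  d3:2  d4:2  d5:0 → peak 9
Item 1@3: d1:9  d2:5  d3:4  d4:2  d5:0 → peak 9
Item 1@4: d1:9  d2:5  d3:2  d4:4  d5:0 → peak 9
Item 1@5: d1:9  d2:5  d3:2  d4:2  d5:2 → peak 9
Best is Item 1@2, peak 9.

9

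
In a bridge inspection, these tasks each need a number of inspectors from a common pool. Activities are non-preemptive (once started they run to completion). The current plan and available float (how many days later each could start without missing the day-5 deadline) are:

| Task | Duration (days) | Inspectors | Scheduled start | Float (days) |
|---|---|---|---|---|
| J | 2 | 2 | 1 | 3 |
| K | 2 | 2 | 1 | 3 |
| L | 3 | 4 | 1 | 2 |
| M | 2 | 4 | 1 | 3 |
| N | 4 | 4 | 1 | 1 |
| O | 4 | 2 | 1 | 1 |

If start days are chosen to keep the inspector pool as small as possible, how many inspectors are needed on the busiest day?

12

Early-start (J@1, K@1, L@1, M@1, N@1, O@1) gives peak 18: d1:18  d2:18  d3:10  d4:6  d5:0.
Shift K→3, M→4.
Schedule J@1, K@3, L@1, M@4, N@1, O@1: d1:12  d2:12  d3:12  d4:12  d5:4 — peak 12.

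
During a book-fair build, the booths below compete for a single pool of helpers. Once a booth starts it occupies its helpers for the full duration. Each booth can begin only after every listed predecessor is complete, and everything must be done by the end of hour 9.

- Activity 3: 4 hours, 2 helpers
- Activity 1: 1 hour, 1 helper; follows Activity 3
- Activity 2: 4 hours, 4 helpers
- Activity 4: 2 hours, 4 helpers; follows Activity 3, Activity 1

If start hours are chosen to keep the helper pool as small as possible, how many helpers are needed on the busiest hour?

6

Schedule Activity 3@1, Activity 1@5, Activity 2@1, Activity 4@6: h1:6  h2:6  h3:6  h4:6  h5:1  h6:4  h7:4  h8:0  h9:0 — peak 6.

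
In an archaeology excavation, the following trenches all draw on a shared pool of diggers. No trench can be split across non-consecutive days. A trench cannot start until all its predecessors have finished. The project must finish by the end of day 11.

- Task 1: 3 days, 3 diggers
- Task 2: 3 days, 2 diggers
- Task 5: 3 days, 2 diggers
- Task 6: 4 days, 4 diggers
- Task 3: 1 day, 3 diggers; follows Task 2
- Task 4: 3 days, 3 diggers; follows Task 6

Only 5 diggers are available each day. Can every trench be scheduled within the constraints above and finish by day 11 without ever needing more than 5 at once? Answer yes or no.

Schedule Task 1@1, Task 2@1, Task 5@8, Task 6@4, Task 3@8, Task 4@9: d1:5  d2:5  d3:5  d4:4  d5:4  d6:4  d7:4  d8:5  d9:5  d10:5  d11:3 — peak 5 ≤ 5.

yes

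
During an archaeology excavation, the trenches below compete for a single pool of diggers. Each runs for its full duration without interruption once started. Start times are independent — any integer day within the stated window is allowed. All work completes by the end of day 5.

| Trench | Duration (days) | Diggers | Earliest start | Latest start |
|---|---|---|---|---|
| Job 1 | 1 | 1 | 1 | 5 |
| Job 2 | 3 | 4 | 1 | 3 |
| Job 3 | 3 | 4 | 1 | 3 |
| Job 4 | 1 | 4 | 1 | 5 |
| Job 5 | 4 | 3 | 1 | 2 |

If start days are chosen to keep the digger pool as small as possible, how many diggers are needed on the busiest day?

Early-start (Job 1@1, Job 2@1, Job 3@1, Job 4@1, Job 5@1) gives peak 16: d1:16  d2:11  d3:11  d4:3  d5:0.
Shift Job 4→4, Job 5→2.
Schedule Job 1@1, Job 2@1, Job 3@1, Job 4@4, Job 5@2: d1:9  d2:11  d3:11  d4:7  d5:3 — peak 11.

11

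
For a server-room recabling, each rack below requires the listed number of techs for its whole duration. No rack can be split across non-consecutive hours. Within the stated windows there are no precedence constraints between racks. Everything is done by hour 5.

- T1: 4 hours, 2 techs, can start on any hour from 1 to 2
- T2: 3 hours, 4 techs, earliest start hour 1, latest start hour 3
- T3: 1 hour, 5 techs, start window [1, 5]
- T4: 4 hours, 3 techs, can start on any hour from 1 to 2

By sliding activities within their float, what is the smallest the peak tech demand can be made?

Early-start (T1@1, T2@1, T3@1, T4@1) gives peak 14: h1:14  h2:9  h3:9  h4:5  h5:0.
Shift T3→5.
Schedule T1@1, T2@1, T3@5, T4@1: h1:9  h2:9  h3:9  h4:5  h5:5 — peak 9.

9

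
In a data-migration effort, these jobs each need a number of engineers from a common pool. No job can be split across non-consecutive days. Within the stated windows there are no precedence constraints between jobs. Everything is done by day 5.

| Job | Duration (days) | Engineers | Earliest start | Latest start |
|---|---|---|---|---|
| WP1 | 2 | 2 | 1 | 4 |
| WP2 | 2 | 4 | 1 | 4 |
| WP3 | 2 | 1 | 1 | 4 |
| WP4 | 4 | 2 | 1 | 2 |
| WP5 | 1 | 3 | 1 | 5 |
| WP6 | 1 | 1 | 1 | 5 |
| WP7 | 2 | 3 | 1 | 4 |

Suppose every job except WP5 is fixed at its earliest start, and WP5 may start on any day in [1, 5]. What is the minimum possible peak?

13

WP5@1: d1:16  d2:12  d3:2  d4:2  d5:0 → peak 16
WP5@2: d1:13  d2:15  d3:2  d4:2  d5:0 → peak 15
WP5@3: d1:13  d2:12  d3:5  d4:2  d5:0 → peak 13
WP5@4: d1:13  d2:12  d3:2  d4:5  d5:0 → peak 13
WP5@5: d1:13  d2:12  d3:2  d4:2  d5:3 → peak 13
Best is WP5@3, peak 13.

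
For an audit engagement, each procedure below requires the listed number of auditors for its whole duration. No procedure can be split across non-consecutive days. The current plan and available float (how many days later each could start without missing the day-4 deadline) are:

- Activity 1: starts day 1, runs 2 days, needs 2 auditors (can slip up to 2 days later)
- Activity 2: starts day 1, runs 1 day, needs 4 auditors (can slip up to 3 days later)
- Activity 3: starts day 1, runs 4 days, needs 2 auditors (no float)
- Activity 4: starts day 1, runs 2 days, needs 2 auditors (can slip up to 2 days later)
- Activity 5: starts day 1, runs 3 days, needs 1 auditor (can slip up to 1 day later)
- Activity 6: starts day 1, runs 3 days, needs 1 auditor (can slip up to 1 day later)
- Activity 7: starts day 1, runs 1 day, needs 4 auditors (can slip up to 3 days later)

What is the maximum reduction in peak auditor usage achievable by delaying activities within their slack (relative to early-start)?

8

Early-start peak: d1:16  d2:8  d3:4  d4:2 ⇒ 16.
Leveled (Activity 1@1, Activity 2@1, Activity 3@1, Activity 4@2, Activity 5@2, Activity 6@2, Activity 7@4): d1:8  d2:8  d3:6  d4:8 ⇒ 8.
Reduction 16 − 8 = 8.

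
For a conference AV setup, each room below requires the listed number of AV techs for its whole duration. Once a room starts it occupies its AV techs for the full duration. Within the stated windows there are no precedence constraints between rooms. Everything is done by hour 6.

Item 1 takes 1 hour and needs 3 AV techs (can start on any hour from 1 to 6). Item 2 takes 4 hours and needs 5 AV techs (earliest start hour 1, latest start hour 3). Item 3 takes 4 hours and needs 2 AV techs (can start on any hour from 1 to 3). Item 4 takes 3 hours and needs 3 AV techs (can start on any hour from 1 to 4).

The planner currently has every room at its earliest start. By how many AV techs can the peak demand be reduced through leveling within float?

Early-start peak: h1:13  h2:10  h3:10  h4:7  h5:0  h6:0 ⇒ 13.
Leveled (Item 1@1, Item 2@1, Item 3@1, Item 4@2): h1:10  h2:10  h3:10  h4:10  h5:0  h6:0 ⇒ 10.
Reduction 13 − 10 = 3.

3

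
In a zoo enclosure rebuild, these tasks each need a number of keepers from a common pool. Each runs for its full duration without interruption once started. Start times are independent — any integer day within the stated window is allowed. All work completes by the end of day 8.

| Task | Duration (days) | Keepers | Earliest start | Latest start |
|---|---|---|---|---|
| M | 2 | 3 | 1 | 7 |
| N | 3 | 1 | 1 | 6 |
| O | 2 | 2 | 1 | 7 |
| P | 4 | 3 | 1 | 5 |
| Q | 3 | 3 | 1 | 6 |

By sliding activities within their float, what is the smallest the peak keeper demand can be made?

6

Early-start (M@1, N@1, O@1, P@1, Q@1) gives peak 12: d1:12  d2:12  d3:7  d4:3  d5:0  d6:0  d7:0  d8:0.
Shift P→3, Q→4.
Schedule M@1, N@1, O@1, P@3, Q@4: d1:6  d2:6  d3:4  d4:6  d5:6  d6:6  d7:0  d8:0 — peak 6.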